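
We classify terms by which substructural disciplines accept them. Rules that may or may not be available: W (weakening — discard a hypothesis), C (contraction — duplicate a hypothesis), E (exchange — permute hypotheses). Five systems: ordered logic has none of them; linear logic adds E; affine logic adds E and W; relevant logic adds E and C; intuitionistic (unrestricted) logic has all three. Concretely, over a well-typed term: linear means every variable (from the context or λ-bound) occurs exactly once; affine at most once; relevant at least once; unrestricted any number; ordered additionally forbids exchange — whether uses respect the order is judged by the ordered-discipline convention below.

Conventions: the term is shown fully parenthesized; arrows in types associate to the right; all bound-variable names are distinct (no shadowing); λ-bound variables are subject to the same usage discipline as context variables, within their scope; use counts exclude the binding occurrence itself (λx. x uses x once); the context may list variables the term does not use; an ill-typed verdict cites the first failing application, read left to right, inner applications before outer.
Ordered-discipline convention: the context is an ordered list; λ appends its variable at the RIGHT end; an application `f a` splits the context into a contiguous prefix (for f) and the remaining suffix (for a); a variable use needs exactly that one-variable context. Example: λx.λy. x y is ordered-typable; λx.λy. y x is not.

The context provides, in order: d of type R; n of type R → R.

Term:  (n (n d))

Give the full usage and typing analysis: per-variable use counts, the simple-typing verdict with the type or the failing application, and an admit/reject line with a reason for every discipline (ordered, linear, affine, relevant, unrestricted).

variable uses: d ×1; n ×2
uses in reading order: n, n, d
typing: well-typed — term : R
ordered: ✗ — needs contraction — n ×2
linear: ✗ — needs contraction — n ×2
affine: ✗ — needs contraction — n ×2
relevant: ✓ — at least one use each (d, n)
unrestricted: ✓ — well-typed at R; no restrictions here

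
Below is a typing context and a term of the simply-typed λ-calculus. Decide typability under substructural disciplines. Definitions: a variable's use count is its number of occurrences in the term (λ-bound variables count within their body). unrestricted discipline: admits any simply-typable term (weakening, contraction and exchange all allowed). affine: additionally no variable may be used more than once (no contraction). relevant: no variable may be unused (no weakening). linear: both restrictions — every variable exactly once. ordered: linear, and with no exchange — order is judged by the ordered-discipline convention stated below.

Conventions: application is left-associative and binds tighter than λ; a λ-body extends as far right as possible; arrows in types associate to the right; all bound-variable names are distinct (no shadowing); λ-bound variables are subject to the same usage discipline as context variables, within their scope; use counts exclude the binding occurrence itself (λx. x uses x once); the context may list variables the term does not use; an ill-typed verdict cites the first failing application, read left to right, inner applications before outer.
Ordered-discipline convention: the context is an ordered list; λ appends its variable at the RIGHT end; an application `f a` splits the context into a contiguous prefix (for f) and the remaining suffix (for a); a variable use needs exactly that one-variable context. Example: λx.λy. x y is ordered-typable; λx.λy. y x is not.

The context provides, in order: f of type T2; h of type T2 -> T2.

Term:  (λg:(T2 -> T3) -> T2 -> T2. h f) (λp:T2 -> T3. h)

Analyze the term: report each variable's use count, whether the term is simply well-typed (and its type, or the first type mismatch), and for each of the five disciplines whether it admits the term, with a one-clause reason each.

variable uses: f: 1, h: 2, g (bound): 0, p (bound): 0
order of uses: h, f, h
typing: the term checks, with type T2
ordered: ✗ — uses contraction: h ×2; g, p left unused
linear: ✗ — uses contraction: h ×2; g, p left unused
affine: ✗ — uses contraction: h ×2
relevant: ✗ — g, p left unused
unrestricted: ✓ — well-typed at T2; no restrictions here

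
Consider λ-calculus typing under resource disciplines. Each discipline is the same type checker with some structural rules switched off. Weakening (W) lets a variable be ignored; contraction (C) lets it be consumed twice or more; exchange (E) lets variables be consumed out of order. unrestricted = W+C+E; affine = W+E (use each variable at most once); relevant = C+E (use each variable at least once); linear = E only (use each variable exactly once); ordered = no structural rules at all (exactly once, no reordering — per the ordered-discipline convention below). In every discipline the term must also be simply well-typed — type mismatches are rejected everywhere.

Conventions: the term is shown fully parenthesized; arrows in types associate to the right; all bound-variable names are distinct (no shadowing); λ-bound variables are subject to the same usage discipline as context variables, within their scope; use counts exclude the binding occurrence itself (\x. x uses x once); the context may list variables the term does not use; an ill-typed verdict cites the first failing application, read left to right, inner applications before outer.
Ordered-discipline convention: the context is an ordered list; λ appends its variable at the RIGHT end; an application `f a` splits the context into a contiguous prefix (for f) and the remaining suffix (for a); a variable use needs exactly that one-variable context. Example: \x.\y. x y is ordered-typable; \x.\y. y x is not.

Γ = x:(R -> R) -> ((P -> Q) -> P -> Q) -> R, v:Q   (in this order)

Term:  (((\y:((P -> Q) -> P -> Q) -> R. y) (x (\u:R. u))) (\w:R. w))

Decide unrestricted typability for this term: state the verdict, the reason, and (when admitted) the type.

no — fails simple typing
counts: x=1, v=0, y [bound]=1, u [bound]=1, w [bound]=1
order of uses: y, x, u, w
typing: ill-typed: an argument R -> R mismatches the expected (P -> Q) -> P -> Q
all disciplines: ordered ✗ | linear ✗ | affine ✗ | relevant ✗ | unrestricted ✗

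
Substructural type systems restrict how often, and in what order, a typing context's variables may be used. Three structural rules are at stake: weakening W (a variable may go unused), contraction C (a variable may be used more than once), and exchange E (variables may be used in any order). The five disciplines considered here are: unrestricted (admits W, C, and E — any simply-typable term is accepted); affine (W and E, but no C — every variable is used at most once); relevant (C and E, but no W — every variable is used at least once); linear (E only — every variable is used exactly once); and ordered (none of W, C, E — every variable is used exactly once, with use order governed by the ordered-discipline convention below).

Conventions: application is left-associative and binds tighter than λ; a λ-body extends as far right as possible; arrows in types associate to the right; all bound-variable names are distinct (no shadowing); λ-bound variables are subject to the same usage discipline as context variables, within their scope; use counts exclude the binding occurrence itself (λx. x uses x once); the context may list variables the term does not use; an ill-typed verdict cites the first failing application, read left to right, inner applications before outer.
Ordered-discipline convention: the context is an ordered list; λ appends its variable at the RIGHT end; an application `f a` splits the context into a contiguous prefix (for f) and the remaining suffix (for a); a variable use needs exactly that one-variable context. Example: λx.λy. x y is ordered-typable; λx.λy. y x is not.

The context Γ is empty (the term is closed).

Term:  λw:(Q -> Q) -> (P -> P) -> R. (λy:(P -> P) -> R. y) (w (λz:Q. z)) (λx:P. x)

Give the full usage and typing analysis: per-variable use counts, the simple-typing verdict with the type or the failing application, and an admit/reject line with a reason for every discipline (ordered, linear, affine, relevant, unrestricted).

counts: w (bound)=1; y (bound)=1; z (bound)=1; x (bound)=1
use order (left to right): y, w, z, x
typing: well-typed at ((Q -> Q) -> (P -> P) -> R) -> R
ordered: ✓, single-use (w, y, z, x), ordered derivation ok
linear: ✓, exactly-once usage across w, y, z, x
affine: ✓, no duplicate uses among w, y, z, x
relevant: ✓, none of w, y, z, x goes unused
unrestricted: ✓, simply typable at ((Q -> Q) -> (P -> P) -> R) -> R; W, C, E all held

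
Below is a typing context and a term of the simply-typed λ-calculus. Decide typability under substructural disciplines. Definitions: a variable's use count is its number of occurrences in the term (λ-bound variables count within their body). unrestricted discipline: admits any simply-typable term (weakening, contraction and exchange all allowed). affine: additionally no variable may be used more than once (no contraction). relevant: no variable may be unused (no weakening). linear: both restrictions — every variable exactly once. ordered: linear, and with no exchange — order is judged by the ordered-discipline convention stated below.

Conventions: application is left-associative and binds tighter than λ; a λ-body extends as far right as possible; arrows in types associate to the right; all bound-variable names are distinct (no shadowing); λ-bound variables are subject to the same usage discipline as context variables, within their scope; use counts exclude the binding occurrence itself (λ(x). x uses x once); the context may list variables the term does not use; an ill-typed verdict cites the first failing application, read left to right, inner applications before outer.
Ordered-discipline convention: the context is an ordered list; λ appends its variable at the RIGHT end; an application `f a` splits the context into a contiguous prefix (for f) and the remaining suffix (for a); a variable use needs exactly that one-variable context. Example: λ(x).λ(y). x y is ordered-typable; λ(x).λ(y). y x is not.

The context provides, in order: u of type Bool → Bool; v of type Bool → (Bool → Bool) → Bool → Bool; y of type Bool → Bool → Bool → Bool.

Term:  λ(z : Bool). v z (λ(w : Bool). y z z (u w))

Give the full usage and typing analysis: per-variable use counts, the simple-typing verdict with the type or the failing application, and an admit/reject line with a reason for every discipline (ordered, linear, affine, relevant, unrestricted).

counts: u ×1, v ×1, y ×1, z (bound) ×3, w (bound) ×1
uses in reading order: v, z, y, z, z, u, w
typing: well-typed — term : Bool → Bool → Bool
ordered ✗ (z ×3 used more than once (contraction))
linear ✗ (z ×3 used more than once (contraction))
affine ✗ (z ×3 used more than once (contraction))
relevant ✓ (none of u, v, y, z, w goes unused)
unrestricted ✓ (typability at Bool → Bool → Bool is all that's needed)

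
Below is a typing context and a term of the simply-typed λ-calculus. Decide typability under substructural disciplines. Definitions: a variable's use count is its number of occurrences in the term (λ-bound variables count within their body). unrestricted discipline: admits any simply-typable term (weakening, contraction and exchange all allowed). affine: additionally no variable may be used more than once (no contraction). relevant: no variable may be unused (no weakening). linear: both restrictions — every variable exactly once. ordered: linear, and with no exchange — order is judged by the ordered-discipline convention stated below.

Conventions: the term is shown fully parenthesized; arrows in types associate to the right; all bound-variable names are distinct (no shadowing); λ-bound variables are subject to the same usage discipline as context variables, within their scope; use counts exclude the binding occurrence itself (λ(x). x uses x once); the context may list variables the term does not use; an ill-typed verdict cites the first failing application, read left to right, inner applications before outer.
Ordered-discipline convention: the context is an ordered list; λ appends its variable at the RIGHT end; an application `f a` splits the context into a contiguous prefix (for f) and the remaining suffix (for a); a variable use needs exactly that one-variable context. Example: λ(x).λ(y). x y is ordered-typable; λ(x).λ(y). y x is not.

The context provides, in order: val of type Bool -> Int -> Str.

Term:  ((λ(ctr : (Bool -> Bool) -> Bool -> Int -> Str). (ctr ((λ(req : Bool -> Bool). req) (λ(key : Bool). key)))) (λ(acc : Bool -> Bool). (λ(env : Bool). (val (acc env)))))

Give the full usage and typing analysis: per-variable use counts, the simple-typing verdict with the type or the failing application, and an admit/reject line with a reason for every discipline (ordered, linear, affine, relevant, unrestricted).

use counts: val: 1, ctr (λ-bound): 1, req (λ-bound): 1, key (λ-bound): 1, acc (λ-bound): 1, env (λ-bound): 1
uses in reading order: ctr, req, key, val, acc, env
typing: the term checks, with type Bool -> Int -> Str
ordered ✓ (val, ctr, req, key, acc, env once each; derivable with no W/C/E)
linear ✓ (val, ctr, req, key, acc, env: one use apiece)
affine ✓ (none of val, ctr, req, key, acc, env used more than once)
relevant ✓ (val, ctr, req, key, acc, env: all used, weakening unneeded)
unrestricted ✓ (well-typed at Bool -> Int -> Str; no restrictions here)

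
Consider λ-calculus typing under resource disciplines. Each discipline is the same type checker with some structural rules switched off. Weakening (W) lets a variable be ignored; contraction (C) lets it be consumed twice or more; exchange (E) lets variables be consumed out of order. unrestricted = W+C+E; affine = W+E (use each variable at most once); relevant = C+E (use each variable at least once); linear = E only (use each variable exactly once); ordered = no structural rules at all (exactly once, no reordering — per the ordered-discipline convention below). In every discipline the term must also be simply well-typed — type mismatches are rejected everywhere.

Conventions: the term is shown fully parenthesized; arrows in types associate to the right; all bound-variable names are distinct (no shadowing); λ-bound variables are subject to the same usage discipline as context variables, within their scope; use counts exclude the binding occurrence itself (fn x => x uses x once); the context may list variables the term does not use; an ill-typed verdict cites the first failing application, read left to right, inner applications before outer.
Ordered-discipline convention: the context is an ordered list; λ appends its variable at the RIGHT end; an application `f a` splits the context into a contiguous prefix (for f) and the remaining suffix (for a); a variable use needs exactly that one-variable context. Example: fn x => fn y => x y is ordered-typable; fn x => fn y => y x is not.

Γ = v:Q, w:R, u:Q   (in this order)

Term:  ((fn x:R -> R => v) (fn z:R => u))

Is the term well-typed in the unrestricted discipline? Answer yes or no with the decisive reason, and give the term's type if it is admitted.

no — not simply typable
variable uses: v=1; w=0; u=1; x [bound]=0; z [bound]=0
order of uses: v, u
typing: ill-typed: an argument R -> Q mismatches the expected R -> R
all disciplines: ordered ✗ · linear ✗ · affine ✗ · relevant ✗ · unrestricted ✗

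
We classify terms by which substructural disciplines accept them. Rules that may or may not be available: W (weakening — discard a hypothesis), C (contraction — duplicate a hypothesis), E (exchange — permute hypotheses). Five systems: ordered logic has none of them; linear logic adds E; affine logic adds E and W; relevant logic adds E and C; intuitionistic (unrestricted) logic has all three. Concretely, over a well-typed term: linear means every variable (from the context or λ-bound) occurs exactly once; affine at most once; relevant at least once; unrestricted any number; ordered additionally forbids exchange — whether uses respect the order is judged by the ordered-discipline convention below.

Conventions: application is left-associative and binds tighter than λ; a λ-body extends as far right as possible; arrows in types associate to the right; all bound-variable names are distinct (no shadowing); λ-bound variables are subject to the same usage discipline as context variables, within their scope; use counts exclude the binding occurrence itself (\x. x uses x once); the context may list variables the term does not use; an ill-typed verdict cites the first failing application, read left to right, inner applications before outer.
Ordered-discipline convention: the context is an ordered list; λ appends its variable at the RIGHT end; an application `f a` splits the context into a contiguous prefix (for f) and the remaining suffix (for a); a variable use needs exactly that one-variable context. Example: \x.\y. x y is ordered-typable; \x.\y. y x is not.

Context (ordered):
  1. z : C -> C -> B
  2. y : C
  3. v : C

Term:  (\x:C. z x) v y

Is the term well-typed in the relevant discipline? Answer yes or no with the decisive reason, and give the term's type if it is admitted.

yes — at least one use each (z, y, v, x); term : B
variable uses: z ×1; y ×1; v ×1; x (bound) ×1
uses in reading order: z, x, v, y
typing: well-typed — term : B
all disciplines: ordered ✗, linear ✓, affine ✓, relevant ✓, unrestricted ✓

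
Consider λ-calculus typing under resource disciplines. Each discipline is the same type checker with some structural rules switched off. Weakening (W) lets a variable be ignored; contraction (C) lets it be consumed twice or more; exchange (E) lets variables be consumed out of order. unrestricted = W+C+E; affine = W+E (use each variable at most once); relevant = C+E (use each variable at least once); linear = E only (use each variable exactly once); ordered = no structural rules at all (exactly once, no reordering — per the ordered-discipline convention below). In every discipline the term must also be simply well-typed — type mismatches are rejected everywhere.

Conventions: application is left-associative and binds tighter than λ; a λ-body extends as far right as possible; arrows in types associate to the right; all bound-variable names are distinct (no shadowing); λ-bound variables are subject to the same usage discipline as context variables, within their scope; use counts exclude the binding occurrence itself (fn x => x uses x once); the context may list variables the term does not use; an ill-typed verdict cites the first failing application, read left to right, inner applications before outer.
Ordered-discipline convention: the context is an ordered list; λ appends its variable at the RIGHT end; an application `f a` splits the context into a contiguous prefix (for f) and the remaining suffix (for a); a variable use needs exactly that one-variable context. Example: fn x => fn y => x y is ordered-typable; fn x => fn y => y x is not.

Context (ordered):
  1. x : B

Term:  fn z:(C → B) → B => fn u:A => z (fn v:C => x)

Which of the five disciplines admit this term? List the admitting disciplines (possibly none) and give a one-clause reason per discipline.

admitting disciplines: affine, unrestricted
usage: x ×1, z (λ-bound) ×1, u (λ-bound) ×0, v (λ-bound) ×0
use order (left to right): z, x
typing: well-typed at ((C → B) → B) → A → B
ordered: ✗, unused: u, v — weakening required
linear: ✗, unused: u, v — weakening required
affine: ✓, x, z, u, v: no repeats, contraction unneeded
relevant: ✗, unused: u, v — weakening required
unrestricted: ✓, typability at ((C → B) → B) → A → B is all that's needed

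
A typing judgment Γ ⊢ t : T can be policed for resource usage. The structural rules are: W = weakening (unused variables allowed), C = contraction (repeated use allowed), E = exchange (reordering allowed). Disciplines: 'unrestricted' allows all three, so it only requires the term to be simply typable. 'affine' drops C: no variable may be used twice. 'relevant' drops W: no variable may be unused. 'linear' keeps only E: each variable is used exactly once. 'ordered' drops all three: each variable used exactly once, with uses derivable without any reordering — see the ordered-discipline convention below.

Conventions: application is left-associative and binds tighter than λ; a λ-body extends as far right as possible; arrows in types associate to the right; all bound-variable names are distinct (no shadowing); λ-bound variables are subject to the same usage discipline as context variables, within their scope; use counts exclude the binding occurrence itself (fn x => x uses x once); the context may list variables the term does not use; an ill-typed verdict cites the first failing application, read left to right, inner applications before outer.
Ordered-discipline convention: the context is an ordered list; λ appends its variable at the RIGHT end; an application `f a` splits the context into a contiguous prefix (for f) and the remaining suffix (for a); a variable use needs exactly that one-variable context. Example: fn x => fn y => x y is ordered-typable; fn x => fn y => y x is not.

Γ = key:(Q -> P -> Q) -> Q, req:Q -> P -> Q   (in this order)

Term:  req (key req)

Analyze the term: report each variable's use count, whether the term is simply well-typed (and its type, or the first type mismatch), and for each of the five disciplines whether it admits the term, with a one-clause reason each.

variable uses: key ×1; req ×2
uses in reading order: req, key, req
typing: the term checks, with type P -> Q
ordered ✗ (needs contraction — req ×2)
linear ✗ (needs contraction — req ×2)
affine ✗ (needs contraction — req ×2)
relevant ✓ (at least one use each (key, req))
unrestricted ✓ (type-checks (P -> Q) and nothing is barred)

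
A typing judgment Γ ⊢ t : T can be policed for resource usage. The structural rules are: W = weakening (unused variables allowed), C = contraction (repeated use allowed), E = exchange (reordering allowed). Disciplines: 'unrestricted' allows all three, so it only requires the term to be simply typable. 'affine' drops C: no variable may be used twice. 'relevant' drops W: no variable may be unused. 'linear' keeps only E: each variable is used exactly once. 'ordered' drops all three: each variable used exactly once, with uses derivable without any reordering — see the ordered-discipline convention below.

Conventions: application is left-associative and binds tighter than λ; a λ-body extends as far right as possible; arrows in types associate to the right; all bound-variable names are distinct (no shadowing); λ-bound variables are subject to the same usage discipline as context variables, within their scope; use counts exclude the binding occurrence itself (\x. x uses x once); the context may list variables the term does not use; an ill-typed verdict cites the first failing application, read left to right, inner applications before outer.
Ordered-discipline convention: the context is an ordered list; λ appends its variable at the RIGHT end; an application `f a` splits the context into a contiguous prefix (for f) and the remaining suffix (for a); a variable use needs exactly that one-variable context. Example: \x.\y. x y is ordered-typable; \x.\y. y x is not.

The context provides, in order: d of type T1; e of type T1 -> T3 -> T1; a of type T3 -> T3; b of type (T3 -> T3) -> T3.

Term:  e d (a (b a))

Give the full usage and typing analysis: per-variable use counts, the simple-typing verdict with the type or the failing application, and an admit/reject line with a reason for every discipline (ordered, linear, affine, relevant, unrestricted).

use counts: d: 1×, e: 1×, a: 2×, b: 1×
use order (left to right): e, d, a, b, a
typing: ✓ — T1
ordered: ✗, a ×2 used more than once (contraction)
linear: ✗, a ×2 used more than once (contraction)
affine: ✗, a ×2 used more than once (contraction)
relevant: ✓, at least one use each (d, e, a, b)
unrestricted: ✓, well-typed at T1; no restrictions here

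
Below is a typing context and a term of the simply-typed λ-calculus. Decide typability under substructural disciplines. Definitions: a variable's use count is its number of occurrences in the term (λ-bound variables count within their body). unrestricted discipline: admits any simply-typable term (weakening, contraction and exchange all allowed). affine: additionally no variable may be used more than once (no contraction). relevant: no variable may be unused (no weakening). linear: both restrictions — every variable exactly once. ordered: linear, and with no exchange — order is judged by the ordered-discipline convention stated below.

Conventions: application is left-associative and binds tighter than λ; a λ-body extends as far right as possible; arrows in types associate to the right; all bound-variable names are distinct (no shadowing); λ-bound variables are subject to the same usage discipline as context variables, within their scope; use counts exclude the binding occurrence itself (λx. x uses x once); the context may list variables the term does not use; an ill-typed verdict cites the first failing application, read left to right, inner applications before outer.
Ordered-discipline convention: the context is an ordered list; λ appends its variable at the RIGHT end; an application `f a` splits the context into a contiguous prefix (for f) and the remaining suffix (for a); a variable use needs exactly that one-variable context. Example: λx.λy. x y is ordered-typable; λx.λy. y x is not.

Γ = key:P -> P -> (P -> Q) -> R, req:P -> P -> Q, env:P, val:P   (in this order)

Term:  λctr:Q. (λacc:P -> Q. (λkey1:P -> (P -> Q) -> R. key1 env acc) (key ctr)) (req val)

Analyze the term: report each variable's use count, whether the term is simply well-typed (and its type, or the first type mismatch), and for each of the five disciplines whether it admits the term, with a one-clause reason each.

usage: key: 1, req: 1, env: 1, val: 1, ctr [bound]: 1, acc [bound]: 1, key1 [bound]: 1
uses in reading order: key1, env, acc, key, ctr, req, val
typing: ill-typed: a function awaiting P gets Q
ordered: ✗, a type mismatch blocks all five
linear: ✗, the type mismatch rejects it
affine: ✗, not simply typable
relevant: ✗, fails simple typing
unrestricted: ✗, a type mismatch blocks all five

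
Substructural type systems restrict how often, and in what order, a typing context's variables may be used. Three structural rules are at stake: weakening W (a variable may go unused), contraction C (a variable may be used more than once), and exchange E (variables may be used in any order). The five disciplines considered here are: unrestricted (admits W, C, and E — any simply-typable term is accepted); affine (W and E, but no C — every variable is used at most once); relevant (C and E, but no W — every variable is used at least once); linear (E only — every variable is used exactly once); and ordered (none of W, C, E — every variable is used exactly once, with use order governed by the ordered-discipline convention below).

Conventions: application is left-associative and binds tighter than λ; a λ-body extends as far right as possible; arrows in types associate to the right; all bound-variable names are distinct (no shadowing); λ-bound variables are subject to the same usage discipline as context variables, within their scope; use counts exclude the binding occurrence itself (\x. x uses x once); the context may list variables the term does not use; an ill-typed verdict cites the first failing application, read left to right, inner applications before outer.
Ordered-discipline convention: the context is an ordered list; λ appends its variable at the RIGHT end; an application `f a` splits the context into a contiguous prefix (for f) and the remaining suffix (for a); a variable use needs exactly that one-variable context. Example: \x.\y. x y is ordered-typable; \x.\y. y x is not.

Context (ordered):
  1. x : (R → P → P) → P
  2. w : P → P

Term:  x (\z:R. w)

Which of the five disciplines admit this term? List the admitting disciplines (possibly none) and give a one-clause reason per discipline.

admitted in: affine, unrestricted
usage: x=1; w=1; z (λ-bound)=0
use order (left to right): x, w
typing: well-typed at P
ordered: ✗ — z never used (weakening)
linear: ✗ — z never used (weakening)
affine: ✓ — at most one use each (x, w, z)
relevant: ✗ — z never used (weakening)
unrestricted: ✓ — simply typable at P; W, C, E all held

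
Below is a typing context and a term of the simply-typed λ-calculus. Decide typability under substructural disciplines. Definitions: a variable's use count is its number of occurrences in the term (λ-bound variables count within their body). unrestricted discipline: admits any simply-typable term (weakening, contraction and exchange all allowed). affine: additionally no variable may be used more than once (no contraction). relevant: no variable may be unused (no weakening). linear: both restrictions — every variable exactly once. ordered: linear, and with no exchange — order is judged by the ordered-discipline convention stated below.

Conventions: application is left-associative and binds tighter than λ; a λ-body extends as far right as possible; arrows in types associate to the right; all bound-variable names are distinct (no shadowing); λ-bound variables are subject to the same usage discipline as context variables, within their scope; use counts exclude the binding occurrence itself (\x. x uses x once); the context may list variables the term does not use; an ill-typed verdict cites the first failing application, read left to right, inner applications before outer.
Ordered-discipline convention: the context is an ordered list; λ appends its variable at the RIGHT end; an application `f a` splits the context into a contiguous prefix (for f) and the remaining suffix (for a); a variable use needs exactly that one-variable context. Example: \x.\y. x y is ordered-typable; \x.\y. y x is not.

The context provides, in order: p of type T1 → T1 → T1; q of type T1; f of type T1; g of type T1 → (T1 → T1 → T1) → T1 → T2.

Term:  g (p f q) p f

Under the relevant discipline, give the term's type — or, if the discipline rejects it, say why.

term : T2
counts: p: 2; q: 1; f: 2; g: 1
uses in reading order: g, p, f, q, p, f
typing: the term checks, with type T2
per-discipline verdicts: ordered ✗ | linear ✗ | affine ✗ | relevant ✓ | unrestricted ✓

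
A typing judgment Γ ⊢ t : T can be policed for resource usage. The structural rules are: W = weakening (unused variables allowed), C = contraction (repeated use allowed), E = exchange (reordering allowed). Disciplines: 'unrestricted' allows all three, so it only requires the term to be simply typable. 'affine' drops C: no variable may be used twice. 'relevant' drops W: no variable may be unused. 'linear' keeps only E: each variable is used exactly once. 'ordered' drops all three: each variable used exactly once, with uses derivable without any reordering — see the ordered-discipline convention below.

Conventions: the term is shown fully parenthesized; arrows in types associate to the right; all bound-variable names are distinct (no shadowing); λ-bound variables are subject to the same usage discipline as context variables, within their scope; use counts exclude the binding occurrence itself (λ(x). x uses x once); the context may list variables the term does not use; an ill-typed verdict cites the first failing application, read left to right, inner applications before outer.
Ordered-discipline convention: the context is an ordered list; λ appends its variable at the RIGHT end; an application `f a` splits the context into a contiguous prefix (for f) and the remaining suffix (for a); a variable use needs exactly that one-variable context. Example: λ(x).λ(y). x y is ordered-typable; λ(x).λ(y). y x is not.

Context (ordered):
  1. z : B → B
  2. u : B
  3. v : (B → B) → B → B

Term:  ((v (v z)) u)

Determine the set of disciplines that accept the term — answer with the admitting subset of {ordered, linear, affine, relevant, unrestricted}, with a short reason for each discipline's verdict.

accepted by: relevant, unrestricted
use counts: z: 1; u: 1; v: 2
use order (left to right): v, v, z, u
typing: the term checks, with type B
ordered: ✗ — uses contraction: v ×2
linear: ✗ — uses contraction: v ×2
affine: ✗ — uses contraction: v ×2
relevant: ✓ — at least one use each (z, u, v)
unrestricted: ✓ — typability at B is all that's needed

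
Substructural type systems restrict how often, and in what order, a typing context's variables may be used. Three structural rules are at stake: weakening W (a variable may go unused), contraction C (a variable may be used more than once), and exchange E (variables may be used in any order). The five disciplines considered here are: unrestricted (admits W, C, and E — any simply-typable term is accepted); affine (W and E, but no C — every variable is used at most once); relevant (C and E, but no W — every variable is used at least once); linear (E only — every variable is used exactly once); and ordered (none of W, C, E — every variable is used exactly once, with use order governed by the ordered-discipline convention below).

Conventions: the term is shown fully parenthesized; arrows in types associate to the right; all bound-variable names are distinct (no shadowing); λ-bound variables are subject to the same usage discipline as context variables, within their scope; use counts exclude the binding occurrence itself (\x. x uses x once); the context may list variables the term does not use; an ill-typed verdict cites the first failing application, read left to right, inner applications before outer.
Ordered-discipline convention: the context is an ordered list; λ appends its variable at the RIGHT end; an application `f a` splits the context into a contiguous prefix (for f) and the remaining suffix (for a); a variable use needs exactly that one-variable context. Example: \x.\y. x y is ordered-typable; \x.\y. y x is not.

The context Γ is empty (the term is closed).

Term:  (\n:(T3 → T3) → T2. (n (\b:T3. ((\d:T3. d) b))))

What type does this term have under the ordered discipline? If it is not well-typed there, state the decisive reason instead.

term : ((T3 → T3) → T2) → T2
variable uses: n (λ-bound): 1×, b (λ-bound): 1×, d (λ-bound): 1×
order of uses: n, d, b
typing: the term checks, with type ((T3 → T3) → T2) → T2
per-discipline verdicts: ordered ✓; linear ✓; affine ✓; relevant ✓; unrestricted ✓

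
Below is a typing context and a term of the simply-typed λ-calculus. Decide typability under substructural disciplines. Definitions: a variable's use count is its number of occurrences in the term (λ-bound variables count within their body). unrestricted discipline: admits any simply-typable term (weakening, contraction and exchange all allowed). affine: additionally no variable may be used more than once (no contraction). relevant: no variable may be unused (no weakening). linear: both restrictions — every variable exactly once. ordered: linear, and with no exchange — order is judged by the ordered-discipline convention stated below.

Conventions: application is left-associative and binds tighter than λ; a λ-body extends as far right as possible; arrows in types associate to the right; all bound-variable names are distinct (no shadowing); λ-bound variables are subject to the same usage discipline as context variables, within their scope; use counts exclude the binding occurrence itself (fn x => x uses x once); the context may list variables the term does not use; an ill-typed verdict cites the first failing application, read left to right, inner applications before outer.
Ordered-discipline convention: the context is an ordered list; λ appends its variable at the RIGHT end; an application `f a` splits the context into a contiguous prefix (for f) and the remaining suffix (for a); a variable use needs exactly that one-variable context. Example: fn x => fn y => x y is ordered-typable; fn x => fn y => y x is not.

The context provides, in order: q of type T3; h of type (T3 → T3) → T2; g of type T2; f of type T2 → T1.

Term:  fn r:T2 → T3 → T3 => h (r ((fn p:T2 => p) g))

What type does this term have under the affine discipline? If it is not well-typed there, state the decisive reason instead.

term : (T2 → T3 → T3) → T2
counts: q=0, h=1, g=1, f=0, r (bound)=1, p (bound)=1
left-to-right use order: h, r, p, g
typing: the term checks, with type (T2 → T3 → T3) → T2
all disciplines: ordered ✗ | linear ✗ | affine ✓ | relevant ✗ | unrestricted ✓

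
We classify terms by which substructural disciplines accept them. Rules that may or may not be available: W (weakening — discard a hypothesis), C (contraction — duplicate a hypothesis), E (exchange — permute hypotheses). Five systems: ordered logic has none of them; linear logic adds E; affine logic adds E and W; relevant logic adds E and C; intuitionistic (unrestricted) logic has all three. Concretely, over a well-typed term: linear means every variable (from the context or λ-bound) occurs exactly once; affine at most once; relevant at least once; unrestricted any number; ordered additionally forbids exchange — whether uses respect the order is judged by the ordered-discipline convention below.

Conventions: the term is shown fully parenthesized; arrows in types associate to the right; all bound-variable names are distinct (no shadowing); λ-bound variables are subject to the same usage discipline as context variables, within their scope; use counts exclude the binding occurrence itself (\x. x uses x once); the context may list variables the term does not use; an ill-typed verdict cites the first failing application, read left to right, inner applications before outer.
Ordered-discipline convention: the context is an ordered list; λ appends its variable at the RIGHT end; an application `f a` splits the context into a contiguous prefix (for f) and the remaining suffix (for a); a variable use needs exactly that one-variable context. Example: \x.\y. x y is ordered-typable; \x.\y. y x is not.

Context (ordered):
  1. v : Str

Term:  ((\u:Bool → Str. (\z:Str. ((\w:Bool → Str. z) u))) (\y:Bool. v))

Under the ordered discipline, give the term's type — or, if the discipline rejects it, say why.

not well-typed under ordered — needs weakening: w, y unused
usage: v=1; u [bound]=1; z [bound]=1; w [bound]=0; y [bound]=0
use order (left to right): z, u, v
typing: ✓ — Str → Str
all disciplines: ordered ✗ · linear ✗ · affine ✓ · relevant ✗ · unrestricted ✓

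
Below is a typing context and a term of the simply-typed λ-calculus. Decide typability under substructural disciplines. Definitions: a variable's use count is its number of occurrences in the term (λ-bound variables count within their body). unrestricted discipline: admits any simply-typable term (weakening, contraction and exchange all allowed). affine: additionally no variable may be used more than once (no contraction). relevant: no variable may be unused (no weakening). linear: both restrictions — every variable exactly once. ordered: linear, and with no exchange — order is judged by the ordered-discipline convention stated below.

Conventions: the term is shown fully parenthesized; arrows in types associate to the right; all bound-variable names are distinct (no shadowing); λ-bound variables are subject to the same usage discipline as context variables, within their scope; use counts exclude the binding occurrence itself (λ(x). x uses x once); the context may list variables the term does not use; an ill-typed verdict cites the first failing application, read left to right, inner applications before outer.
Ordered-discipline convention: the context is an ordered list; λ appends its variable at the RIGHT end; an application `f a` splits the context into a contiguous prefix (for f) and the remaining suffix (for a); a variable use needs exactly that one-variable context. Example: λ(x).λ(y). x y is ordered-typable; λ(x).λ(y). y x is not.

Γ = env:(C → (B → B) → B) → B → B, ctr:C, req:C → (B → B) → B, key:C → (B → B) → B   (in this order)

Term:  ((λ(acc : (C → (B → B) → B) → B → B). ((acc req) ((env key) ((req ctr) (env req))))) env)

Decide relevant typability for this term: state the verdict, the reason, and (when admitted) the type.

yes — at least one use each (env, ctr, req, key, acc); term : B
use counts: env=3; ctr=1; req=3; key=1; acc [bound]=1
left-to-right use order: acc, req, env, key, req, ctr, env, req, env
typing: the term checks, with type B
across the five disciplines: ordered ✗ · linear ✗ · affine ✗ · relevant ✓ · unrestricted ✓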